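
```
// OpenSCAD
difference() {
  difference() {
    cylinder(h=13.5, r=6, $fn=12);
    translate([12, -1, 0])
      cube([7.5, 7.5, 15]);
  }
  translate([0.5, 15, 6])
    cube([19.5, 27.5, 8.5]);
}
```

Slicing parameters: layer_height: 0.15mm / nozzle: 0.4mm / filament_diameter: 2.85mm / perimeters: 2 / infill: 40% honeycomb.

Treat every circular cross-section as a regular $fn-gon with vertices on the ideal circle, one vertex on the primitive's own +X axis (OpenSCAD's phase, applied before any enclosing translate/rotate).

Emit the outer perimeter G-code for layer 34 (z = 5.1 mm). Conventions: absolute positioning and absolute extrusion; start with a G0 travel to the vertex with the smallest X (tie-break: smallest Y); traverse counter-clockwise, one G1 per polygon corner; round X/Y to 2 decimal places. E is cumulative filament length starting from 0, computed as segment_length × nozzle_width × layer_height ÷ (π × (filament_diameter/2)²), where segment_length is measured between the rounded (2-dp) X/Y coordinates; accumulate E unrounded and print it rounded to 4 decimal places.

At z = 5.1 mm: the cylinder: section is a regular 12-gon, circumradius r=6; the 7.5×7.5 cube at (12, -1) contributes its full rectangle; Taking the first minus the rest: starting from the r=6 cylinder, the 7.5×7.5 cube at (12, -1) misses the remaining region (no effect) — 1 connected region; the cube at (0.5, 15) does not reach this height (z outside [6, 14.5]); Subtracting the remaining from the first: none of the subtracted shapes is present at this height, so the result so far is unchanged — 1 connected region. The outline is a single polygon with 12 vertices. Extrusion per mm of travel: 0.4 × 0.15 / (π × 1.425²) = 0.009405. Accumulating E over each segment gives final E = 0.3507.

G0 X-6.00 Y0.00 Z5.10
G1 X-5.20 Y-3.00 E0.0292
G1 X-3.00 Y-5.20 E0.0585
G1 X0.00 Y-6.00 E0.0877
G1 X3.00 Y-5.20 E0.1169
G1 X5.20 Y-3.00 E0.1461
G1 X6.00 Y0.00 E0.1753
G1 X5.20 Y3.00 E0.2045
G1 X3.00 Y5.20 E0.2338
G1 X0.00 Y6.00 E0.2630
G1 X-3.00 Y5.20 E0.2922
G1 X-5.20 Y3.00 E0.3215
G1 X-6.00 Y0.00 E0.3507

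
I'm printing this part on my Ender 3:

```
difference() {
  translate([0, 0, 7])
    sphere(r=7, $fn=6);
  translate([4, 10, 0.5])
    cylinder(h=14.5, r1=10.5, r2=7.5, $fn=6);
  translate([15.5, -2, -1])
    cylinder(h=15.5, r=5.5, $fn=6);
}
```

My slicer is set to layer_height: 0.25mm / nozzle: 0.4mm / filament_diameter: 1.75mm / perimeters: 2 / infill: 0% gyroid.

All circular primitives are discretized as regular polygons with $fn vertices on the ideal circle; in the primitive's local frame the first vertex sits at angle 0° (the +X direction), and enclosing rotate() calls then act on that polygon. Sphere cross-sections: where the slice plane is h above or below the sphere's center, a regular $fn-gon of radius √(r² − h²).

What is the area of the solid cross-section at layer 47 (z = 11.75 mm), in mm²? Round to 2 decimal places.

63.27 mm²

At z = 11.75 mm: the sphere: section is a regular 6-gon, circumradius = √(r²−h²) = √(7²−4.75²) = 5.142 (area = (6/2)·5.142²·sin(360°/6) = 68.69 mm²); the cone at (4, 10): at t=0.776 of its height the radius interpolates to r₁+(r₂−r₁)t = 8.172, giving a regular 6-gon of that circumradius (area = (6/2)·8.172²·sin(360°/6) = 173.52 mm²); the r=5.5 cylinder at (15.5, -2) contributes a regular 6-gon of circumradius 5.5 (area = (6/2)·5.500²·sin(360°/6) = 78.59 mm²); After the difference (first − rest): starting from the r=7 sphere (68.69 mm²), the cone at (4, 10) partially overlaps it — only the 5.42 mm² overlap (of its 173.52 mm²) is removed, clipping the outline; the r=5.5 cylinder at (15.5, -2) misses the remaining region (no effect) — area = 63.27 mm². Overall, the cross-section is a single solid region. Net area = 63.27 mm².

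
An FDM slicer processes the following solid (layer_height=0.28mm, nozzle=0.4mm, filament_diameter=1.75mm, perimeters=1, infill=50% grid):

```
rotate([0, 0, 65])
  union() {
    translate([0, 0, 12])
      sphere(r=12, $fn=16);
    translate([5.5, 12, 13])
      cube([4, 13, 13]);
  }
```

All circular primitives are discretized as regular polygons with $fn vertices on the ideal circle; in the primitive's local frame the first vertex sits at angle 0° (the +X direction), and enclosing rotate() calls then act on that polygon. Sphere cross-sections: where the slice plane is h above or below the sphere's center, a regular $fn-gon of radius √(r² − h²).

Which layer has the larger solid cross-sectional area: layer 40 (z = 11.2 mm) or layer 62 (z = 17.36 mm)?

layer 40 (z = 11.2 mm)

Layer 40 (z = 11.2): the r=12 sphere contributes a regular 16-gon of circumradius √(12²−0.8²) = 11.973 (area = (16/2)·11.973²·sin(360°/16) = 438.89 mm²); the cube at (5.5, 12) is absent (z outside [13, 26]); Taking the union: only the r=12 sphere is present, so the union is just that shape — area = 438.89 mm²; (rotated 65° about Z; rotation is an isometry so areas/perimeters/island counts are preserved). So its area = 438.89 mm². Layer 62 (z = 17.36): the r=12 sphere slices to a regular 16-gon of circumradius 10.736 (√(r²−h²) with h=5.36 from center) (area = (16/2)·10.736²·sin(360°/16) = 352.90 mm²); the 4×13 cube at (5.5, 12) contributes its full rectangle (area 52.00 mm²); Taking the union: the 2 present regions are separate (no shared area or edge), so areas and boundary lengths simply add and each stays a separate island — area = 404.90 mm²; (whole slice rotated 65° about Z — lengths, areas and connectivity unchanged). So its area = 404.90 mm². Layer 40 is larger (438.89 vs 404.90 mm²).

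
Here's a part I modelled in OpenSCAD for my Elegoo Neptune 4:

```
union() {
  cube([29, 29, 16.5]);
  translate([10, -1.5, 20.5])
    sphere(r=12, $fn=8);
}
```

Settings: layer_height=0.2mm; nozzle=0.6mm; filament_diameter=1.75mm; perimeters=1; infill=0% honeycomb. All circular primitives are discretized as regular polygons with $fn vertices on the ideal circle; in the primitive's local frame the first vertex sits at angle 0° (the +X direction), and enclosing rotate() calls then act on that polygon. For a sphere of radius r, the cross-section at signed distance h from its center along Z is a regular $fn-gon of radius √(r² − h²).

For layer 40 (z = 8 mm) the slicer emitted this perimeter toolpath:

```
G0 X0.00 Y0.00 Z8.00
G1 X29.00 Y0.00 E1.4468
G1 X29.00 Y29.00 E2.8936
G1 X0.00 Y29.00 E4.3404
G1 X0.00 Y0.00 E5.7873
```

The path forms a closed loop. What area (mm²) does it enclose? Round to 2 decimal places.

Apply the shoelace formula to the sequence of (X, Y) vertices; enclosed area = 841.00 mm².

841.00 mm²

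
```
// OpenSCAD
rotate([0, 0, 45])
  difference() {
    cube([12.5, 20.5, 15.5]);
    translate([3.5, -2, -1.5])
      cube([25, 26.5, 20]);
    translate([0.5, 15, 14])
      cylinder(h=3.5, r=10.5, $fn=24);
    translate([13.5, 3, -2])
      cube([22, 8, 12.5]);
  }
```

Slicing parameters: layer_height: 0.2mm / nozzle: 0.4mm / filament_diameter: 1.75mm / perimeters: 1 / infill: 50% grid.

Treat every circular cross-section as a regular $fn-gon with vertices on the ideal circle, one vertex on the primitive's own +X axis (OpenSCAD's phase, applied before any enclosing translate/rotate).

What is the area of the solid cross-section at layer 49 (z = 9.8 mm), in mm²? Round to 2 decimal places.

At z = 9.8 mm: the cube (footprint 12.5×20.5) is included at this height (area 256.25 mm²); the cube at (3.5, -2) (footprint 25×26.5) is included at this height (area 662.50 mm²); the cylinder at (0.5, 15) does not reach this height (z outside [14, 17.5]); the 22×8 cube at (13.5, 3) contributes its full rectangle (area 176.00 mm²); After the difference (first − rest): starting from the 12.5×20.5 cube (256.25 mm²), the 25×26.5 cube at (3.5, -2) partially overlaps it — only the 184.50 mm² overlap (of its 662.50 mm²) is removed, clipping the outline; the 22×8 cube at (13.5, 3) misses the remaining region (no effect) — area = 71.75 mm²; (whole slice rotated 45° about Z — lengths, areas and connectivity unchanged). Overall, the cross-section is a single solid region. Net area = 71.75 mm².

71.75 mm²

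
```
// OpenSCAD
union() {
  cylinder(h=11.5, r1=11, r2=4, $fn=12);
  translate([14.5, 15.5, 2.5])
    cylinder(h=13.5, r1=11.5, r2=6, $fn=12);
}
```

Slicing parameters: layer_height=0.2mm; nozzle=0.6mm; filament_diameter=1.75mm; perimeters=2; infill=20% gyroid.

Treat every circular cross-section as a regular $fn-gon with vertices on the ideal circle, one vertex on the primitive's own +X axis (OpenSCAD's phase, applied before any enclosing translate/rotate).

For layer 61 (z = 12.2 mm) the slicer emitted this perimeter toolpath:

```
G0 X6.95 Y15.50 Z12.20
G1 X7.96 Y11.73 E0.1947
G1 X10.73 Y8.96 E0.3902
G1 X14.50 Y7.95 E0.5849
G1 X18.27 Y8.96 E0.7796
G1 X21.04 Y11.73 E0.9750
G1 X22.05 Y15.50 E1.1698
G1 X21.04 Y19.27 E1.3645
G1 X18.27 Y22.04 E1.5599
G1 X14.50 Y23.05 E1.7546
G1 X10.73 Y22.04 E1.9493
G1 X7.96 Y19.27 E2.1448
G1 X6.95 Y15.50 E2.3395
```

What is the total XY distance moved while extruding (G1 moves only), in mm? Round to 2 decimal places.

46.89 mm

Sum the Euclidean lengths of each G1 segment: total = 46.89 mm.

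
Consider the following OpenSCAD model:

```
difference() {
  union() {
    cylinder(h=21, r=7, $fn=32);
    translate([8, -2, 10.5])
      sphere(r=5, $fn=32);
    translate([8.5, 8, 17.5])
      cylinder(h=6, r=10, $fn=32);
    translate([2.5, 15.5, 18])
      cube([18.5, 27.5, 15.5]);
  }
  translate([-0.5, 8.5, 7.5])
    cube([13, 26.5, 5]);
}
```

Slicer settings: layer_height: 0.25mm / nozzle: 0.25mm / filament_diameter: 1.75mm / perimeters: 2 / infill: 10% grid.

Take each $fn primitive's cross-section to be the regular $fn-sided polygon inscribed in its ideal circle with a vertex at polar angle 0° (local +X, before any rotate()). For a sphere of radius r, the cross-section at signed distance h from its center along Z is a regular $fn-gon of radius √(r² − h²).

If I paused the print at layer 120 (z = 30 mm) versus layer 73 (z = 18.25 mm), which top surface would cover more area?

Layer 120 (z = 30): the cylinder is absent (z outside [0, 21]); the sphere at (8, -2) does not reach this height (|z−center|=19.500 > r=5); the cylinder at (8.5, 8) does not reach this height (z outside [17.5, 23.5]); the 18.5×27.5 cube at (2.5, 15.5) contributes its full rectangle (area 508.75 mm²); Taking the union: only the 18.5×27.5 cube at (2.5, 15.5) is present, so the union is just that shape — area = 508.75 mm²; the cube at (-0.5, 8.5) is not intersected at this z (z outside [7.5, 12.5]); Subtracting the remaining from the first: none of the subtracted shapes is present at this height, so that combined region is unchanged — area = 508.75 mm². So its area = 508.75 mm². Layer 73 (z = 18.25): the cylinder: section is a regular 32-gon, circumradius r=7 (area = (32/2)·7.000²·sin(360°/32) = 152.95 mm²); the sphere at (8, -2) is absent (|z−center|=7.750 > r=5); the r=10 cylinder at (8.5, 8) contributes a regular 32-gon of circumradius 10 (area = (32/2)·10.000²·sin(360°/32) = 312.14 mm²); the cube at (2.5, 15.5) (footprint 18.5×27.5) is included at this height (area 508.75 mm²); Combining (union): the regions partially overlap — summed areas 973.85 mm² minus the doubly-counted overlap 65.72 mm² gives 908.13 mm² — area = 908.13 mm²; the cube at (-0.5, 8.5) is absent (z outside [7.5, 12.5]); After the difference (first − rest): none of the subtracted shapes is present at this height, so that combined region is unchanged — area = 908.13 mm². So its area = 908.13 mm². Layer 73 is larger (908.13 vs 508.75 mm²).

layer 73 (z = 18.25 mm)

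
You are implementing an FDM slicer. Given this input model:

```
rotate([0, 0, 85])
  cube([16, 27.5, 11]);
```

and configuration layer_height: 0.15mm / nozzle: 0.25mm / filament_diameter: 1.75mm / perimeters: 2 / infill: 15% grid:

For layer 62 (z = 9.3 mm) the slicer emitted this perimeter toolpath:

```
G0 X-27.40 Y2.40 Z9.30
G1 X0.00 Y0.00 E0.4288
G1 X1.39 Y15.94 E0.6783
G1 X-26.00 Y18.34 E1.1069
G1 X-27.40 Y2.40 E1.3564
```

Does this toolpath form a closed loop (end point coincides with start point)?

yes

Start point (G0): (-27.40, 2.40). End point (last G1): the path returns to the start — closed.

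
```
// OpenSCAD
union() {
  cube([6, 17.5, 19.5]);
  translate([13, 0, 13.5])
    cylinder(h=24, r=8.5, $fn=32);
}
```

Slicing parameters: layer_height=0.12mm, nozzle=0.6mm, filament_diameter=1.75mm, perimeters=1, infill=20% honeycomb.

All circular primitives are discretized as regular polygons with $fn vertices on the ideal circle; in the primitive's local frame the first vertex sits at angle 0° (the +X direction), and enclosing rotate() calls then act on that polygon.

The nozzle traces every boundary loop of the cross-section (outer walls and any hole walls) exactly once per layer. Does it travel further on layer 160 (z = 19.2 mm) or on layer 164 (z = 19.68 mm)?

layer 160 (z = 19.2 mm)

Layer 160 (z = 19.2): the cube (footprint 6×17.5) is included at this height (perimeter 47.00 mm); the r=8.5 cylinder at (13, 0) gives a regular 32-gon of circumradius 8.5 (constant along its height) (perimeter = 2·32·8.500·sin(180°/32) = 53.32 mm); Combining (union): the regions partially overlap (shared area 4.78 mm²), so the edge portions inside another operand are dropped and the merged outline is re-measured after clipping — boundary = 88.91 mm. So its perimeter = 88.91 mm. Layer 164 (z = 19.68): the cube is not intersected at this z (z outside [0, 19.5]); the r=8.5 cylinder at (13, 0) gives a regular 32-gon of circumradius 8.5 (constant along its height) (perimeter = 2·32·8.500·sin(180°/32) = 53.32 mm); Merging all regions: only the r=8.5 cylinder at (13, 0) is present, so the union is just that shape — boundary = 53.32 mm. So its perimeter = 53.32 mm. Layer 160 is larger (88.91 vs 53.32 mm).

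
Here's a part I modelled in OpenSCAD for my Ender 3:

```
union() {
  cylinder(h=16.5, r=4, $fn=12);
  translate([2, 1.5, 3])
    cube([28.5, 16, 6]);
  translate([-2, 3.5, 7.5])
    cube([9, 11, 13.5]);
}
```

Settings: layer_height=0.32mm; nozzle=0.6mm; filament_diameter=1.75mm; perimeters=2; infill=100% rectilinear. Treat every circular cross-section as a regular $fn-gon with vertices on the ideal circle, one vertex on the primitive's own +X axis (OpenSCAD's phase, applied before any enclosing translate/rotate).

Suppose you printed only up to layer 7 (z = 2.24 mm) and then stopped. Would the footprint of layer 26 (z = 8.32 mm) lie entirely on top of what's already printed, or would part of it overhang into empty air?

part overhangs

Compare the two slices. At z = 2.24: the cylinder: section is a regular 12-gon, circumradius r=4 (area = (12/2)·4.000²·sin(360°/12) = 48.00 mm²); the cube at (2, 1.5) does not reach this height (z outside [3, 9]); the cube at (-2, 3.5) is not intersected at this z (z outside [7.5, 21]); Taking the union: only the r=4 cylinder is present, so the union is just that shape — area = 48.00 mm². At z = 8.32: the r=4 cylinder gives a regular 12-gon of circumradius 4 (constant along its height) (area = (12/2)·4.000²·sin(360°/12) = 48.00 mm²); the 28.5×16 cube at (2, 1.5) contributes its full rectangle (area 456.00 mm²); the cube at (-2, 3.5) (footprint 9×11) is included at this height (area 99.00 mm²); Merging all regions: the regions partially overlap — summed areas 603.00 mm² minus the doubly-counted overlap 57.77 mm² gives 545.23 mm² — area = 545.23 mm². Checking containment: at z = 8.32 the cross-section extends beyond the z = 2.24 cross-section by about 497.23 mm².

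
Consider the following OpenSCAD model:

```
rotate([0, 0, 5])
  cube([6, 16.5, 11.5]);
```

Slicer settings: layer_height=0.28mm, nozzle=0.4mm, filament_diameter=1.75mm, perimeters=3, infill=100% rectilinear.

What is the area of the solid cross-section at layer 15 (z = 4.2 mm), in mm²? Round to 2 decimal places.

99.00 mm²

At z = 4.2 mm: the 6×16.5 cube contributes its full rectangle (area 99.00 mm²); (whole slice rotated 5° about Z — lengths, areas and connectivity unchanged). Overall, the cross-section is a single solid region. Net area = 99.00 mm².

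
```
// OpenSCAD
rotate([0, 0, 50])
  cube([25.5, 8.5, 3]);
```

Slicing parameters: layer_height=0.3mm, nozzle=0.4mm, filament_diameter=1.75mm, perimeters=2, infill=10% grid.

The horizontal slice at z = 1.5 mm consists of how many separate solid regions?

1

At z = 1.5 mm: the cube (footprint 25.5×8.5) is included at this height; (rotated 50° about Z; rotation is an isometry so areas/perimeters/island counts are preserved). The result has 1 disconnected region.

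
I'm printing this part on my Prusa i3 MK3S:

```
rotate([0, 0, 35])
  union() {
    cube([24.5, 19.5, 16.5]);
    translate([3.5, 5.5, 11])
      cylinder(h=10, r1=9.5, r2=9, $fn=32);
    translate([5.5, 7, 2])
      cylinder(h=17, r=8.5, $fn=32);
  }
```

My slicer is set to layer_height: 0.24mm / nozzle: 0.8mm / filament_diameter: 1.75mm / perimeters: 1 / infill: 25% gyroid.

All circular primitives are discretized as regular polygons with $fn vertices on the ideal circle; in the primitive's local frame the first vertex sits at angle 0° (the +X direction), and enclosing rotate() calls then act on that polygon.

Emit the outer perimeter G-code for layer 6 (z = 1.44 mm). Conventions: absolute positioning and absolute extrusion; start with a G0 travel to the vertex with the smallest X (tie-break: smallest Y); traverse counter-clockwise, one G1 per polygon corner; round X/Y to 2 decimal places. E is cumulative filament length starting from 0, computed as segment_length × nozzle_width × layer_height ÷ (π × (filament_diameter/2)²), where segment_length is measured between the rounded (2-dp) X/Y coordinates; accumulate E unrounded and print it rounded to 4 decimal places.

At z = 1.44 mm: the cube is present — its section is the full 24.5×19.5 rectangle; the cone at (3.5, 5.5) is not intersected at this z (z outside [11, 21]); the cylinder at (5.5, 7) is not intersected at this z (z outside [2, 19]); Merging all regions: only the 24.5×19.5 cube is present, so the union is just that shape — 1 connected region; (rotated 35° about Z; rotation is an isometry so areas/perimeters/island counts are preserved). The outline is a single polygon with 4 vertices. Extrusion per mm of travel: 0.8 × 0.24 / (π × 0.875²) = 0.079824. Accumulating E over each segment gives final E = 7.0244.

G0 X-11.18 Y15.97 Z1.44
G1 X0.00 Y0.00 E1.5561
G1 X20.07 Y14.05 E3.5118
G1 X8.88 Y30.03 E5.0690
G1 X-11.18 Y15.97 E7.0244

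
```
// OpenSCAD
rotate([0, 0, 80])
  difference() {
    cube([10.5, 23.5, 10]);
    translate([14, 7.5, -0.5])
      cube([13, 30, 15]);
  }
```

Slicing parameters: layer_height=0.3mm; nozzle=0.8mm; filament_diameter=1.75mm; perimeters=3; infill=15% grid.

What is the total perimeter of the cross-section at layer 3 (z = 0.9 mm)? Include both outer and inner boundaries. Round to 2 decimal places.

68.00 mm

At z = 0.9 mm: the cube is present — its section is the full 10.5×23.5 rectangle (perimeter 68.00 mm); the 13×30 cube at (14, 7.5) contributes its full rectangle (perimeter 86.00 mm); After the difference (first − rest): starting from the 10.5×23.5 cube, the 13×30 cube at (14, 7.5) misses the remaining region (no effect) — boundary = 68.00 mm; (rotated 80° about Z; rotation is an isometry so areas/perimeters/island counts are preserved). Overall, the cross-section is a single solid region. Total boundary length (outer) = 68.00 mm.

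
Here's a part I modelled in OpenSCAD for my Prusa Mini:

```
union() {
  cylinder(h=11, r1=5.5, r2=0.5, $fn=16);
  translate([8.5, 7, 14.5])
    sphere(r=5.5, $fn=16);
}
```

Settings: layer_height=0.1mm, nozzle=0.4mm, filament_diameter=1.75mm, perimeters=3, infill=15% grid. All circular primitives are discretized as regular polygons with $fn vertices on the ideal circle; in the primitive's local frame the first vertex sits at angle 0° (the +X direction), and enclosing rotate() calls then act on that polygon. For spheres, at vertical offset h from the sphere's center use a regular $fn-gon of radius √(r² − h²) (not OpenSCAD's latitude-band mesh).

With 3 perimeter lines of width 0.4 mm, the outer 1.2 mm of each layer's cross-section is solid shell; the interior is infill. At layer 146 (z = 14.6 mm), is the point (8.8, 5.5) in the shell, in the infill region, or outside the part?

infill

At z = 14.6 mm: the cone is not intersected at this z (z outside [0, 11]); the sphere at (8.5, 7): section is a regular 16-gon, circumradius = √(r²−h²) = √(5.5²−0.1²) = 5.499; Combining (union): only the r=5.5 sphere at (8.5, 7) is present, so the union is just that shape — 1 connected region. Overall, the cross-section is a single solid region. The nearest boundary edge runs (8.50, 1.50)→(10.60, 1.92); distance from the point to it = 3.86 mm. The point is inside the cross-section and 3.86 mm from the nearest boundary — more than the 1.2 mm shell width (3 × 0.4), so it's in the infill interior.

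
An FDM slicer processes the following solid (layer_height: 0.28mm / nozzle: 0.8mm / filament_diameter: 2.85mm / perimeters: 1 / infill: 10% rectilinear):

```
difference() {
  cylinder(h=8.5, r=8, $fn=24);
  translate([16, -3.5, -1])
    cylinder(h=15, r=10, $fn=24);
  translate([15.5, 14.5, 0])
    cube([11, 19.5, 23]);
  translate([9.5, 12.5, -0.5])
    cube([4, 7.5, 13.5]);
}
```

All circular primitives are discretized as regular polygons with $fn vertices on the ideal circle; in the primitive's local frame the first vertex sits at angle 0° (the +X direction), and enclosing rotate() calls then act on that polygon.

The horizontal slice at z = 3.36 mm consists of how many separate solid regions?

At z = 3.36 mm: the cylinder: section is a regular 24-gon, circumradius r=8; the cylinder at (16, -3.5): section is a regular 24-gon, circumradius r=10; the cube at (15.5, 14.5) (footprint 11×19.5) is included at this height; the cube at (9.5, 12.5) (footprint 4×7.5) is included at this height; Subtracting the remaining from the first: starting from the r=8 cylinder, the r=10 cylinder at (16, -3.5) partially overlaps it — only the 7.32 mm² overlap (of its 310.58 mm²) is removed, clipping the outline; the 11×19.5 cube at (15.5, 14.5) misses the remaining region (no effect); the 4×7.5 cube at (9.5, 12.5) misses the remaining region (no effect) — 1 connected region. The result has 1 disconnected region.

1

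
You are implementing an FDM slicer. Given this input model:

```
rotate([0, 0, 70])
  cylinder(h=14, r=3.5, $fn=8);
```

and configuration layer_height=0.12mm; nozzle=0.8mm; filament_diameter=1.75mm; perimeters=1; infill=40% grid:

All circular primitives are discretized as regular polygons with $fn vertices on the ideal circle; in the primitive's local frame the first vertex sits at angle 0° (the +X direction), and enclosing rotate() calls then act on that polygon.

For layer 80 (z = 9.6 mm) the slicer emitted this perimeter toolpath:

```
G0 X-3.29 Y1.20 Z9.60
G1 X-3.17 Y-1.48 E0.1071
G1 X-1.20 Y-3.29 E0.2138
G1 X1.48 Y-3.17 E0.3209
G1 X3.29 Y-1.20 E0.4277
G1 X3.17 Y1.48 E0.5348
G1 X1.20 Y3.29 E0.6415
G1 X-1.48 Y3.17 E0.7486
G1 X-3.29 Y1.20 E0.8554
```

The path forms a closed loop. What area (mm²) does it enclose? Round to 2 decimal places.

Apply the shoelace formula to the sequence of (X, Y) vertices; enclosed area = 34.65 mm².

34.65 mm²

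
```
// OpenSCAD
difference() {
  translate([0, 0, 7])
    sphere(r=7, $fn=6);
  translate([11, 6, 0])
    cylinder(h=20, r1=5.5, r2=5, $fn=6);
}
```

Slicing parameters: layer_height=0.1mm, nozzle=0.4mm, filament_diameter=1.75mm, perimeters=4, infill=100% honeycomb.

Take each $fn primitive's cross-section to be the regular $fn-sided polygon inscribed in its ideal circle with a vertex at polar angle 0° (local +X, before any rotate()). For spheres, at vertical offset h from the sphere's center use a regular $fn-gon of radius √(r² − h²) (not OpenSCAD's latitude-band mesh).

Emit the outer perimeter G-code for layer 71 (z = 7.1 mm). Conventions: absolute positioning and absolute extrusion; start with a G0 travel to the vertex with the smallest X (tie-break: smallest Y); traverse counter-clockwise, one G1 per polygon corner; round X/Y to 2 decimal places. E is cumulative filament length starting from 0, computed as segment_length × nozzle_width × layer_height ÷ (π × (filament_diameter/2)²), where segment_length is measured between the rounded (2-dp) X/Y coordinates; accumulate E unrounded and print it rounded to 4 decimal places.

G0 X-7.00 Y0.00 Z7.10
G1 X-3.50 Y-6.06 E0.1164
G1 X3.50 Y-6.06 E0.2328
G1 X7.00 Y0.00 E0.3492
G1 X3.50 Y6.06 E0.4655
G1 X-3.50 Y6.06 E0.5820
G1 X-7.00 Y0.00 E0.6983

At z = 7.1 mm: the sphere: section is a regular 6-gon, circumradius = √(r²−h²) = √(7²−0.1²) = 6.999; the cone at (11, 6): at t=0.355 of its height the radius interpolates to r₁+(r₂−r₁)t = 5.322, giving a regular 6-gon of that circumradius; After the difference (first − rest): starting from the r=7 sphere, the cone at (11, 6) misses the remaining region (no effect) — 1 connected region. The outline is a single polygon with 6 vertices. Extrusion per mm of travel: 0.4 × 0.1 / (π × 0.875²) = 0.016630. Accumulating E over each segment gives final E = 0.6983.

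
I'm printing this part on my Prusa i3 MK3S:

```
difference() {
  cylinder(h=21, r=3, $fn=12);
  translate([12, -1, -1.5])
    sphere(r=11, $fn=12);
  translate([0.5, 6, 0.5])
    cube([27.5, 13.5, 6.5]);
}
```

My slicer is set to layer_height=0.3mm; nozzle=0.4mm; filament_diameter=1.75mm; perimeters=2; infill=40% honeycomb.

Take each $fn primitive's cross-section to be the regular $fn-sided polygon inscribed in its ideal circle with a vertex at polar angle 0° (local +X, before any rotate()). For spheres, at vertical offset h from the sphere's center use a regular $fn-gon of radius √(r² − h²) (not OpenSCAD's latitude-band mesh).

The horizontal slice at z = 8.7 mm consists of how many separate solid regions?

At z = 8.7 mm: the r=3 cylinder contributes a regular 12-gon of circumradius 3; the sphere at (12, -1): section is a regular 12-gon, circumradius = √(r²−h²) = √(11²−10.2²) = 4.118; the cube at (0.5, 6) is absent (z outside [0.5, 7]); Taking the first minus the rest: starting from the r=3 cylinder, the r=11 sphere at (12, -1) misses the remaining region (no effect) — 1 connected region. The result has 1 disconnected region.

1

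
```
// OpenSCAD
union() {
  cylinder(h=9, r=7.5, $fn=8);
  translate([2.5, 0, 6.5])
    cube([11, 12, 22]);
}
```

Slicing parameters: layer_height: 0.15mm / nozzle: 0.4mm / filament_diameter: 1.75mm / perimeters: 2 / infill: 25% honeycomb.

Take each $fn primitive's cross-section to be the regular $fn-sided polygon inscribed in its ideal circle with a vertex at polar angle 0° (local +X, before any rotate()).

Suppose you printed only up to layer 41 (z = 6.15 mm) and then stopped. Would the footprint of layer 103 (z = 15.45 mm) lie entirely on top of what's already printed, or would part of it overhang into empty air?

Compare the two slices. At z = 6.15: the r=7.5 cylinder contributes a regular 8-gon of circumradius 7.5 (area = (8/2)·7.500²·sin(360°/8) = 159.10 mm²); the cube at (2.5, 0) is absent (z outside [6.5, 28.5]); Taking the union: only the r=7.5 cylinder is present, so the union is just that shape — area = 159.10 mm². At z = 15.45: the cylinder does not reach this height (z outside [0, 9]); the cube at (2.5, 0) is present — its section is the full 11×12 rectangle (area 132.00 mm²); Taking the union: only the 11×12 cube at (2.5, 0) is present, so the union is just that shape — area = 132.00 mm². Checking containment: at z = 15.45 the cross-section extends beyond the z = 6.15 cross-section by about 109.68 mm².

part overhangs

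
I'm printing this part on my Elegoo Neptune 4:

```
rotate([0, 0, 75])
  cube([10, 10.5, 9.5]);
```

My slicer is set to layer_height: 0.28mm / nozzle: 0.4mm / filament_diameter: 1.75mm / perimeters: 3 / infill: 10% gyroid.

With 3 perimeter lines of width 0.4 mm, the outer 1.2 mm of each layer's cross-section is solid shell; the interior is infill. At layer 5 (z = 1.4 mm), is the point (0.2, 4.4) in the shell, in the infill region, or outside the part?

shell

At z = 1.4 mm: the cube is present — its section is the full 10×10.5 rectangle; (whole slice rotated 75° about Z — lengths, areas and connectivity unchanged). Overall, the cross-section is a single solid region. Undo the 75° rotation: the query point maps to (4.302, 0.946) in the un-rotated model frame. The nearest boundary edge runs (0.00, 0.00)→(10.00, 0.00); distance from the point to it = 0.95 mm. The point is inside the cross-section, 0.95 mm from the nearest boundary — within the 1.2 mm shell band (3 × 0.4).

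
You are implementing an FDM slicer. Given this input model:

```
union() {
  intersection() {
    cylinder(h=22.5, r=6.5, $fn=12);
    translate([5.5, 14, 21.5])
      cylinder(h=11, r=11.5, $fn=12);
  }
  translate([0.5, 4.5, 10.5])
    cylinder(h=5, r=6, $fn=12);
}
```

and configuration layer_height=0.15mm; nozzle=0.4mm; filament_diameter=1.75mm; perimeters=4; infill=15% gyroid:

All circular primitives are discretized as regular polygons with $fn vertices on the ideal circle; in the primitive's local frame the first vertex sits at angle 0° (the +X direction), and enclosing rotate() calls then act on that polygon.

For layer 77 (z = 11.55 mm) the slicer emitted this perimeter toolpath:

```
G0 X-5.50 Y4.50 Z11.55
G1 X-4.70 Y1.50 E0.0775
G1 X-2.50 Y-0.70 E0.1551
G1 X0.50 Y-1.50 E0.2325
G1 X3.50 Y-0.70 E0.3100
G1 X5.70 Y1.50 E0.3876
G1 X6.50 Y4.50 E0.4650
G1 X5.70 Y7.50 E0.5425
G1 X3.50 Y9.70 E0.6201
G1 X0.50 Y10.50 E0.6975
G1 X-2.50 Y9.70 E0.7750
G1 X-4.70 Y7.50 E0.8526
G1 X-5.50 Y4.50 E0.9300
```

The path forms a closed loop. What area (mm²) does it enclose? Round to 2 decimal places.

108.08 mm²

Apply the shoelace formula to the sequence of (X, Y) vertices; enclosed area = 108.08 mm².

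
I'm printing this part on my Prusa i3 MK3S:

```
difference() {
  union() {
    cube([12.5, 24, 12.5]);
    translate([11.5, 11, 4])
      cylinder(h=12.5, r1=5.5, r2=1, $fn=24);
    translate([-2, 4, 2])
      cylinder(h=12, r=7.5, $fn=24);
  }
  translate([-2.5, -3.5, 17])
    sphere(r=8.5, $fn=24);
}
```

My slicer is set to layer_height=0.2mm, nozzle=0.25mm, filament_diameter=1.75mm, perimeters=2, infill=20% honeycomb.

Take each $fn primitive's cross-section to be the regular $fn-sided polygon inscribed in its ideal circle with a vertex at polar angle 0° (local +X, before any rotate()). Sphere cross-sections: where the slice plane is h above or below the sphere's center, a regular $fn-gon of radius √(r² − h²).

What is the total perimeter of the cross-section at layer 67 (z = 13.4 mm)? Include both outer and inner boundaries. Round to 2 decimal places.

59.98 mm

At z = 13.4 mm: the cube is not intersected at this z (z outside [0, 12.5]); the cone at (11.5, 11): at t=0.752 of its height the radius interpolates to r₁+(r₂−r₁)t = 2.116, giving a regular 24-gon of that circumradius (perimeter = 2·24·2.116·sin(180°/24) = 13.26 mm); the r=7.5 cylinder at (-2, 4) gives a regular 24-gon of circumradius 7.5 (constant along its height) (perimeter = 2·24·7.500·sin(180°/24) = 46.99 mm); Merging all regions: the 2 present regions are separate (no shared area or edge), so areas and boundary lengths simply add and each stays a separate island — boundary = 60.25 mm; the r=8.5 sphere at (-2.5, -3.5) slices to a regular 24-gon of circumradius 7.700 (√(r²−h²) with h=3.6 from center) (perimeter = 2·24·7.700·sin(180°/24) = 48.24 mm); Subtracting the remaining from the first: starting from that combined region, the r=8.5 sphere at (-2.5, -3.5) partially overlaps it — only the 70.65 mm² overlap (of its 184.14 mm²) is removed, clipping the outline — boundary = 59.98 mm. Overall, the cross-section has 2 separate islands. Total boundary length (outer) = 59.98 mm.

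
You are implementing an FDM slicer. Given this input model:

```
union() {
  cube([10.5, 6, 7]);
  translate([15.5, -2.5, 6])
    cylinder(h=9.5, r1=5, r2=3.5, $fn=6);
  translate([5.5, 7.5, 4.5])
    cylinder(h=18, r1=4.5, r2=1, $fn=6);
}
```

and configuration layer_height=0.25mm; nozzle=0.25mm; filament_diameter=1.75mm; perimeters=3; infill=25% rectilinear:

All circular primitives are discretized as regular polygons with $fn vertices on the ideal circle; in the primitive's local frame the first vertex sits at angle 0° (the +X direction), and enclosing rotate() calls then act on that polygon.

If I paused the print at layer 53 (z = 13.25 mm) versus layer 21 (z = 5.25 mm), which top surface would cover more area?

Layer 53 (z = 13.25): the cube is absent (z outside [0, 7]); the cone at (15.5, -2.5) contributes a regular 6-gon of circumradius 3.855 (interpolated between r1=5 and r2=3.5 at t=0.763) (area = (6/2)·3.855²·sin(360°/6) = 38.62 mm²); the cone at (5.5, 7.5) (r1=4.5→r2=1) has section circumradius 2.799 here — a regular 6-gon (area = (6/2)·2.799²·sin(360°/6) = 20.35 mm²); Combining (union): the 2 present regions are separate (no shared area or edge), so areas and boundary lengths simply add and each stays a separate island — area = 58.96 mm². So its area = 58.96 mm². Layer 21 (z = 5.25): the cube (footprint 10.5×6) is included at this height (area 63.00 mm²); the cone at (15.5, -2.5) is absent (z outside [6, 15.5]); the cone at (5.5, 7.5) (r1=4.5→r2=1) has section circumradius 4.354 here — a regular 6-gon (area = (6/2)·4.354²·sin(360°/6) = 49.26 mm²); Taking the union: the regions partially overlap — summed areas 112.26 mm² minus the doubly-counted overlap 12.86 mm² gives 99.39 mm² — area = 99.39 mm². So its area = 99.39 mm². Layer 21 is larger (99.39 vs 58.96 mm²).

layer 21 (z = 5.25 mm)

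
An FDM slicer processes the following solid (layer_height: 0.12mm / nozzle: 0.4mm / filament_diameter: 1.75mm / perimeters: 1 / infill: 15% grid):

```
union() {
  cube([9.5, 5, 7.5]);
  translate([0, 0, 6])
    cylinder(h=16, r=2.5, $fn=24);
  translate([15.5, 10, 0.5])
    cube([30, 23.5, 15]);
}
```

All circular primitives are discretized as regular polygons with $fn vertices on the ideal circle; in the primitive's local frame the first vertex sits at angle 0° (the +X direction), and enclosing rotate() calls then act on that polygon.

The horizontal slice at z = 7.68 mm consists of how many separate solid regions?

2

At z = 7.68 mm: the cube is not intersected at this z (z outside [0, 7.5]); the r=2.5 cylinder gives a regular 24-gon of circumradius 2.5 (constant along its height); the cube at (15.5, 10) is present — its section is the full 30×23.5 rectangle; Merging all regions: the 2 present regions are separate (no shared area or edge), so areas and boundary lengths simply add and each stays a separate island — 2 connected regions. The result has 2 disconnected regions.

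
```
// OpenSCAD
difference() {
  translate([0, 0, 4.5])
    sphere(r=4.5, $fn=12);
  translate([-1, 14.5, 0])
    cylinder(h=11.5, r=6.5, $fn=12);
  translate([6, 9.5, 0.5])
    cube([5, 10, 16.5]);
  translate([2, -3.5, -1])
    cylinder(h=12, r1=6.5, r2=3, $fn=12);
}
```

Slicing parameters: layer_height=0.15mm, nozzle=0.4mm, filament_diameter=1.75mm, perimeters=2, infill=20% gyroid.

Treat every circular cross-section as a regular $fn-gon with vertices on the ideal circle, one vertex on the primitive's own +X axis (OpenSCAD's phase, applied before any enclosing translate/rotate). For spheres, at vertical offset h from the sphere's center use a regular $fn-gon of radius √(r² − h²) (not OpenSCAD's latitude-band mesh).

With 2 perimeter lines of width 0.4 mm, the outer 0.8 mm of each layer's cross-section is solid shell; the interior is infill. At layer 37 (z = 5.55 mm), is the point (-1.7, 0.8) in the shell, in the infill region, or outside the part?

infill

At z = 5.55 mm: the sphere: section is a regular 12-gon, circumradius = √(r²−h²) = √(4.5²−1.05²) = 4.376; the r=6.5 cylinder at (-1, 14.5) contributes a regular 12-gon of circumradius 6.5; the 5×10 cube at (6, 9.5) contributes its full rectangle; the cone at (2, -3.5) (r1=6.5→r2=3) has section circumradius 4.590 here — a regular 12-gon; After the difference (first − rest): starting from the r=4.5 sphere, the r=6.5 cylinder at (-1, 14.5) misses the remaining region (no effect); the 5×10 cube at (6, 9.5) misses the remaining region (no effect); the cone at (2, -3.5) partially overlaps it — only the 26.27 mm² overlap (of its 63.19 mm²) is removed, clipping the outline — 1 connected region. Overall, the cross-section is a single solid region. The nearest boundary edge runs (-0.29, 0.47)→(-1.97, -1.21); distance from the point to it = 1.22 mm. The point is inside the cross-section and 1.22 mm from the nearest boundary — more than the 0.8 mm shell width (2 × 0.4), so it's in the infill interior.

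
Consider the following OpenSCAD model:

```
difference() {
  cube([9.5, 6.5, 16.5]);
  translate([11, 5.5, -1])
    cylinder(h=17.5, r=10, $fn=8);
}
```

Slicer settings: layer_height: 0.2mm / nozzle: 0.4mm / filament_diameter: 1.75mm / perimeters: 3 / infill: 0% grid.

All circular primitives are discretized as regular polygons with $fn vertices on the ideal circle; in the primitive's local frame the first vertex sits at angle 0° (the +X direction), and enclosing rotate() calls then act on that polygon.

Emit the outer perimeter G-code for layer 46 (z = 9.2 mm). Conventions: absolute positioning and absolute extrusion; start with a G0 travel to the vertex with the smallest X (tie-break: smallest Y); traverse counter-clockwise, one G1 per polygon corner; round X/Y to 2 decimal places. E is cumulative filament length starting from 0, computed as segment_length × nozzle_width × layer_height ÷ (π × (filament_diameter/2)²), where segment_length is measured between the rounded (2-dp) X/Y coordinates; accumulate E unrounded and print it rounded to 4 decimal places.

At z = 9.2 mm: the cube (footprint 9.5×6.5) is included at this height; the r=10 cylinder at (11, 5.5) contributes a regular 8-gon of circumradius 10; Subtracting the remaining from the first: starting from the 9.5×6.5 cube, the r=10 cylinder at (11, 5.5) partially overlaps it — only the 48.78 mm² overlap (of its 282.84 mm²) is removed, clipping the outline — 1 connected region. The outline is a single polygon with 5 vertices. Extrusion per mm of travel: 0.4 × 0.2 / (π × 0.875²) = 0.033260. Accumulating E over each segment gives final E = 0.6062.

G0 X0.00 Y0.00 Z9.20
G1 X3.28 Y0.00 E0.1091
G1 X1.00 Y5.50 E0.3071
G1 X1.41 Y6.50 E0.3431
G1 X0.00 Y6.50 E0.3900
G1 X0.00 Y0.00 E0.6062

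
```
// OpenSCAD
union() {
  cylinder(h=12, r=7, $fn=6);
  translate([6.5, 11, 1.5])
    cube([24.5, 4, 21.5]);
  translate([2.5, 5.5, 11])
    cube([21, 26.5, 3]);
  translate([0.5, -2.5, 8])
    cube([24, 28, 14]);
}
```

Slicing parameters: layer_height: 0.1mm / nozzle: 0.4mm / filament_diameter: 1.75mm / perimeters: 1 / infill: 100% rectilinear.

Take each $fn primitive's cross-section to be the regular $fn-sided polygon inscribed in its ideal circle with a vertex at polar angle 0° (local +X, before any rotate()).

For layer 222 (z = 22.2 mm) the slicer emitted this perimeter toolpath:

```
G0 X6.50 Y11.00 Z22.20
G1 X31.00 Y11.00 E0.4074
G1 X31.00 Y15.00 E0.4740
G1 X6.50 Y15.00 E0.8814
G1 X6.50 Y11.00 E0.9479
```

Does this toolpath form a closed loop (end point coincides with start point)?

yes

Start point (G0): (6.50, 11.00). End point (last G1): the path returns to the start — closed.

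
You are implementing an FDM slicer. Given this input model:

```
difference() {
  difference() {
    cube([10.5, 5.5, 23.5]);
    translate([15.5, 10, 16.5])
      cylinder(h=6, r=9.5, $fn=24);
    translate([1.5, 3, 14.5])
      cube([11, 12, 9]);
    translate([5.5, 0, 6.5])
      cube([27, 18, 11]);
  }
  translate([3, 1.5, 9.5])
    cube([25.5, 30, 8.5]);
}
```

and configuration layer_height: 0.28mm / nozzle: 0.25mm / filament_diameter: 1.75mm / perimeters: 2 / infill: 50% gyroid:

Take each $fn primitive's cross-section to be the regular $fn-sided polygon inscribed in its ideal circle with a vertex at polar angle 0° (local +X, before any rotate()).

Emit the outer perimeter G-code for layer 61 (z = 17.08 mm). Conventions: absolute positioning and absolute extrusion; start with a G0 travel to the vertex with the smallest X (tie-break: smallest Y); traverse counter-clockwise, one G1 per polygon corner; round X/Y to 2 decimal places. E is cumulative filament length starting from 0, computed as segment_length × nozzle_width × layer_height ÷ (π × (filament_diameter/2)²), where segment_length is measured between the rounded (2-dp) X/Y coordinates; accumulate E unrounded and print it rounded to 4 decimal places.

At z = 17.08 mm: the 10.5×5.5 cube contributes its full rectangle; the r=9.5 cylinder at (15.5, 10) contributes a regular 24-gon of circumradius 9.5; the cube at (1.5, 3) is present — its section is the full 11×12 rectangle; the cube at (5.5, 0) (footprint 27×18) is included at this height; After the difference (first − rest): starting from the 10.5×5.5 cube, the r=9.5 cylinder at (15.5, 10) partially overlaps it — only the 6.82 mm² overlap (of its 280.30 mm²) is removed, clipping the outline; the 11×12 cube at (1.5, 3) partially overlaps it — only the 16.38 mm² overlap (of its 132.00 mm²) is removed, clipping the outline; the 27×18 cube at (5.5, 0) partially overlaps it — only the 14.30 mm² overlap (of its 486.00 mm²) is removed, clipping the outline — 1 connected region; the 25.5×30 cube at (3, 1.5) contributes its full rectangle; Taking the first minus the rest: starting from that combined region, the 25.5×30 cube at (3, 1.5) partially overlaps it — only the 3.75 mm² overlap (of its 765.00 mm²) is removed, clipping the outline — 1 connected region. The outline is a single polygon with 8 vertices. Extrusion per mm of travel: 0.25 × 0.28 / (π × 0.875²) = 0.029103. Accumulating E over each segment gives final E = 0.6403.

G0 X0.00 Y0.00 Z17.08
G1 X5.50 Y0.00 E0.1601
G1 X5.50 Y1.50 E0.2037
G1 X3.00 Y1.50 E0.2765
G1 X3.00 Y3.00 E0.3201
G1 X1.50 Y3.00 E0.3638
G1 X1.50 Y5.50 E0.4365
G1 X0.00 Y5.50 E0.4802
G1 X0.00 Y0.00 E0.6403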